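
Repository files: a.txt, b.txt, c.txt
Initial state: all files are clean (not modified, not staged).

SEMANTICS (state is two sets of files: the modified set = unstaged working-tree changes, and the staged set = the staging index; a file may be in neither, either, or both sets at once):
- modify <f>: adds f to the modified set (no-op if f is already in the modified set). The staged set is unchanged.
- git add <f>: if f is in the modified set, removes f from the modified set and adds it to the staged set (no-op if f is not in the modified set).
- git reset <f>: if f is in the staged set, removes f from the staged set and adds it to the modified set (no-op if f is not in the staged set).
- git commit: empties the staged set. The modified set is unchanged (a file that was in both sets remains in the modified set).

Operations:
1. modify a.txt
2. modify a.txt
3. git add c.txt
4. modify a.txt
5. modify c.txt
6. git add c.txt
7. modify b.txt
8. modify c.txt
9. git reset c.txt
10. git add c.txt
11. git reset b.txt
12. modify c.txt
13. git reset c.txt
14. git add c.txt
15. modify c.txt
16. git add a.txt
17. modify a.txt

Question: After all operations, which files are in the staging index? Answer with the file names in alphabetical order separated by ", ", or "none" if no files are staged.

After op 1 (modify a.txt): modified={a.txt} staged={none}
After op 2 (modify a.txt): modified={a.txt} staged={none}
After op 3 (git add c.txt): modified={a.txt} staged={none}
After op 4 (modify a.txt): modified={a.txt} staged={none}
After op 5 (modify c.txt): modified={a.txt, c.txt} staged={none}
After op 6 (git add c.txt): modified={a.txt} staged={c.txt}
After op 7 (modify b.txt): modified={a.txt, b.txt} staged={c.txt}
After op 8 (modify c.txt): modified={a.txt, b.txt, c.txt} staged={c.txt}
After op 9 (git reset c.txt): modified={a.txt, b.txt, c.txt} staged={none}
After op 10 (git add c.txt): modified={a.txt, b.txt} staged={c.txt}
After op 11 (git reset b.txt): modified={a.txt, b.txt} staged={c.txt}
After op 12 (modify c.txt): modified={a.txt, b.txt, c.txt} staged={c.txt}
After op 13 (git reset c.txt): modified={a.txt, b.txt, c.txt} staged={none}
After op 14 (git add c.txt): modified={a.txt, b.txt} staged={c.txt}
After op 15 (modify c.txt): modified={a.txt, b.txt, c.txt} staged={c.txt}
After op 16 (git add a.txt): modified={b.txt, c.txt} staged={a.txt, c.txt}
After op 17 (modify a.txt): modified={a.txt, b.txt, c.txt} staged={a.txt, c.txt}

Answer: a.txt, c.txt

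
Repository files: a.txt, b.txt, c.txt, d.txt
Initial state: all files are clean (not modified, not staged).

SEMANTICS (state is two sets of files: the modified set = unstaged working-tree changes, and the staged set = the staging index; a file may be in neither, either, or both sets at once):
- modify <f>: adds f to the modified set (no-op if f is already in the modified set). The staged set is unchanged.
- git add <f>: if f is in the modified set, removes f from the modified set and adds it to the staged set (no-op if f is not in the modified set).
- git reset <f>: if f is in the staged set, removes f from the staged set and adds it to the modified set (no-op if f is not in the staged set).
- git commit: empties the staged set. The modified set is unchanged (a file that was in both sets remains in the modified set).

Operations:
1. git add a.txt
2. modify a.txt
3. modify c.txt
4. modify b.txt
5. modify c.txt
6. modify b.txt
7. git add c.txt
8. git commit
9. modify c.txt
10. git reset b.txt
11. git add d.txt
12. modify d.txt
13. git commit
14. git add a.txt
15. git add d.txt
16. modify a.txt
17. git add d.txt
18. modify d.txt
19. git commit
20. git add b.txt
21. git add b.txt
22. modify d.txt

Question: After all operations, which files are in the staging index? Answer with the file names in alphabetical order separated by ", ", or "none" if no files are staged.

Answer: b.txt

Derivation:
After op 1 (git add a.txt): modified={none} staged={none}
After op 2 (modify a.txt): modified={a.txt} staged={none}
After op 3 (modify c.txt): modified={a.txt, c.txt} staged={none}
After op 4 (modify b.txt): modified={a.txt, b.txt, c.txt} staged={none}
After op 5 (modify c.txt): modified={a.txt, b.txt, c.txt} staged={none}
After op 6 (modify b.txt): modified={a.txt, b.txt, c.txt} staged={none}
After op 7 (git add c.txt): modified={a.txt, b.txt} staged={c.txt}
After op 8 (git commit): modified={a.txt, b.txt} staged={none}
After op 9 (modify c.txt): modified={a.txt, b.txt, c.txt} staged={none}
After op 10 (git reset b.txt): modified={a.txt, b.txt, c.txt} staged={none}
After op 11 (git add d.txt): modified={a.txt, b.txt, c.txt} staged={none}
After op 12 (modify d.txt): modified={a.txt, b.txt, c.txt, d.txt} staged={none}
After op 13 (git commit): modified={a.txt, b.txt, c.txt, d.txt} staged={none}
After op 14 (git add a.txt): modified={b.txt, c.txt, d.txt} staged={a.txt}
After op 15 (git add d.txt): modified={b.txt, c.txt} staged={a.txt, d.txt}
After op 16 (modify a.txt): modified={a.txt, b.txt, c.txt} staged={a.txt, d.txt}
After op 17 (git add d.txt): modified={a.txt, b.txt, c.txt} staged={a.txt, d.txt}
After op 18 (modify d.txt): modified={a.txt, b.txt, c.txt, d.txt} staged={a.txt, d.txt}
After op 19 (git commit): modified={a.txt, b.txt, c.txt, d.txt} staged={none}
After op 20 (git add b.txt): modified={a.txt, c.txt, d.txt} staged={b.txt}
After op 21 (git add b.txt): modified={a.txt, c.txt, d.txt} staged={b.txt}
After op 22 (modify d.txt): modified={a.txt, c.txt, d.txt} staged={b.txt}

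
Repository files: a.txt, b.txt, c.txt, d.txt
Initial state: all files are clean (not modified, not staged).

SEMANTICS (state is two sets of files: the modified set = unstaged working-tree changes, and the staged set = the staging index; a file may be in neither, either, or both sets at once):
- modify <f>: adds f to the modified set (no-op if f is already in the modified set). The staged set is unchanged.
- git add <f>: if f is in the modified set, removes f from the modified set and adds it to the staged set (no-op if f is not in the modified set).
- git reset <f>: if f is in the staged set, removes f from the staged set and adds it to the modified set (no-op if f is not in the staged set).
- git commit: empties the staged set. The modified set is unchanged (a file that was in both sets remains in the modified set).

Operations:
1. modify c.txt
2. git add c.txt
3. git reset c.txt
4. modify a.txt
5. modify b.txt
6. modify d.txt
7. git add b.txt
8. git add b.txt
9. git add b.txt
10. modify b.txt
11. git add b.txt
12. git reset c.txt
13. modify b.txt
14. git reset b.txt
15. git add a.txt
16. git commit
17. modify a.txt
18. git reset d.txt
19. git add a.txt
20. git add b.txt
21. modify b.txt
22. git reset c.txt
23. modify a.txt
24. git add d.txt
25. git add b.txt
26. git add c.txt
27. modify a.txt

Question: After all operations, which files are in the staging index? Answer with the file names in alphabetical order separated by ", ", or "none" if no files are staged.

Answer: a.txt, b.txt, c.txt, d.txt

Derivation:
After op 1 (modify c.txt): modified={c.txt} staged={none}
After op 2 (git add c.txt): modified={none} staged={c.txt}
After op 3 (git reset c.txt): modified={c.txt} staged={none}
After op 4 (modify a.txt): modified={a.txt, c.txt} staged={none}
After op 5 (modify b.txt): modified={a.txt, b.txt, c.txt} staged={none}
After op 6 (modify d.txt): modified={a.txt, b.txt, c.txt, d.txt} staged={none}
After op 7 (git add b.txt): modified={a.txt, c.txt, d.txt} staged={b.txt}
After op 8 (git add b.txt): modified={a.txt, c.txt, d.txt} staged={b.txt}
After op 9 (git add b.txt): modified={a.txt, c.txt, d.txt} staged={b.txt}
After op 10 (modify b.txt): modified={a.txt, b.txt, c.txt, d.txt} staged={b.txt}
After op 11 (git add b.txt): modified={a.txt, c.txt, d.txt} staged={b.txt}
After op 12 (git reset c.txt): modified={a.txt, c.txt, d.txt} staged={b.txt}
After op 13 (modify b.txt): modified={a.txt, b.txt, c.txt, d.txt} staged={b.txt}
After op 14 (git reset b.txt): modified={a.txt, b.txt, c.txt, d.txt} staged={none}
After op 15 (git add a.txt): modified={b.txt, c.txt, d.txt} staged={a.txt}
After op 16 (git commit): modified={b.txt, c.txt, d.txt} staged={none}
After op 17 (modify a.txt): modified={a.txt, b.txt, c.txt, d.txt} staged={none}
After op 18 (git reset d.txt): modified={a.txt, b.txt, c.txt, d.txt} staged={none}
After op 19 (git add a.txt): modified={b.txt, c.txt, d.txt} staged={a.txt}
After op 20 (git add b.txt): modified={c.txt, d.txt} staged={a.txt, b.txt}
After op 21 (modify b.txt): modified={b.txt, c.txt, d.txt} staged={a.txt, b.txt}
After op 22 (git reset c.txt): modified={b.txt, c.txt, d.txt} staged={a.txt, b.txt}
After op 23 (modify a.txt): modified={a.txt, b.txt, c.txt, d.txt} staged={a.txt, b.txt}
After op 24 (git add d.txt): modified={a.txt, b.txt, c.txt} staged={a.txt, b.txt, d.txt}
After op 25 (git add b.txt): modified={a.txt, c.txt} staged={a.txt, b.txt, d.txt}
After op 26 (git add c.txt): modified={a.txt} staged={a.txt, b.txt, c.txt, d.txt}
After op 27 (modify a.txt): modified={a.txt} staged={a.txt, b.txt, c.txt, d.txt}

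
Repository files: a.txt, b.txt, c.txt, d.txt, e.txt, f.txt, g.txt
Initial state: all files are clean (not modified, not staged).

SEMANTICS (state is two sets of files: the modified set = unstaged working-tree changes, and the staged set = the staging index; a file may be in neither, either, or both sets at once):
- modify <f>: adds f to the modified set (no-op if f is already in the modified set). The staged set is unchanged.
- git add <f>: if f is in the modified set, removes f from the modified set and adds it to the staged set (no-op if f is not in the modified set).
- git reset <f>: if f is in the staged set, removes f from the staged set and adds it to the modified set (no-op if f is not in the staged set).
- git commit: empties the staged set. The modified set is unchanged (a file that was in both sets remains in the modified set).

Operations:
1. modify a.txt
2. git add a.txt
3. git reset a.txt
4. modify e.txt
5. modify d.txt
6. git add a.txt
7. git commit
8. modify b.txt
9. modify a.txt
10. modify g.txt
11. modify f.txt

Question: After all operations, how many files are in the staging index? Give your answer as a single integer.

After op 1 (modify a.txt): modified={a.txt} staged={none}
After op 2 (git add a.txt): modified={none} staged={a.txt}
After op 3 (git reset a.txt): modified={a.txt} staged={none}
After op 4 (modify e.txt): modified={a.txt, e.txt} staged={none}
After op 5 (modify d.txt): modified={a.txt, d.txt, e.txt} staged={none}
After op 6 (git add a.txt): modified={d.txt, e.txt} staged={a.txt}
After op 7 (git commit): modified={d.txt, e.txt} staged={none}
After op 8 (modify b.txt): modified={b.txt, d.txt, e.txt} staged={none}
After op 9 (modify a.txt): modified={a.txt, b.txt, d.txt, e.txt} staged={none}
After op 10 (modify g.txt): modified={a.txt, b.txt, d.txt, e.txt, g.txt} staged={none}
After op 11 (modify f.txt): modified={a.txt, b.txt, d.txt, e.txt, f.txt, g.txt} staged={none}
Final staged set: {none} -> count=0

Answer: 0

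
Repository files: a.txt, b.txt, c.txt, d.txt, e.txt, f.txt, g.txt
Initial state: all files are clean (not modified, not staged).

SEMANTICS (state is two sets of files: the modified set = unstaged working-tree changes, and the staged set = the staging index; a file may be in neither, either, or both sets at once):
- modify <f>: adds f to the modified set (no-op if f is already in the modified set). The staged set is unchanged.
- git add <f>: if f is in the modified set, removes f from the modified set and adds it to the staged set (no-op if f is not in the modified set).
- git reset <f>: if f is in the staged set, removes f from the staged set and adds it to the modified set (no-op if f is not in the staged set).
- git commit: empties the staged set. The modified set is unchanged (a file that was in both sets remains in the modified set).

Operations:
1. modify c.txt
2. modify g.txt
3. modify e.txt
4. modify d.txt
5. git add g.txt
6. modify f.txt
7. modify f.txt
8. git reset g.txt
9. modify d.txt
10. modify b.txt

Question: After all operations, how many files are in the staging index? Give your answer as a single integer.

Answer: 0

Derivation:
After op 1 (modify c.txt): modified={c.txt} staged={none}
After op 2 (modify g.txt): modified={c.txt, g.txt} staged={none}
After op 3 (modify e.txt): modified={c.txt, e.txt, g.txt} staged={none}
After op 4 (modify d.txt): modified={c.txt, d.txt, e.txt, g.txt} staged={none}
After op 5 (git add g.txt): modified={c.txt, d.txt, e.txt} staged={g.txt}
After op 6 (modify f.txt): modified={c.txt, d.txt, e.txt, f.txt} staged={g.txt}
After op 7 (modify f.txt): modified={c.txt, d.txt, e.txt, f.txt} staged={g.txt}
After op 8 (git reset g.txt): modified={c.txt, d.txt, e.txt, f.txt, g.txt} staged={none}
After op 9 (modify d.txt): modified={c.txt, d.txt, e.txt, f.txt, g.txt} staged={none}
After op 10 (modify b.txt): modified={b.txt, c.txt, d.txt, e.txt, f.txt, g.txt} staged={none}
Final staged set: {none} -> count=0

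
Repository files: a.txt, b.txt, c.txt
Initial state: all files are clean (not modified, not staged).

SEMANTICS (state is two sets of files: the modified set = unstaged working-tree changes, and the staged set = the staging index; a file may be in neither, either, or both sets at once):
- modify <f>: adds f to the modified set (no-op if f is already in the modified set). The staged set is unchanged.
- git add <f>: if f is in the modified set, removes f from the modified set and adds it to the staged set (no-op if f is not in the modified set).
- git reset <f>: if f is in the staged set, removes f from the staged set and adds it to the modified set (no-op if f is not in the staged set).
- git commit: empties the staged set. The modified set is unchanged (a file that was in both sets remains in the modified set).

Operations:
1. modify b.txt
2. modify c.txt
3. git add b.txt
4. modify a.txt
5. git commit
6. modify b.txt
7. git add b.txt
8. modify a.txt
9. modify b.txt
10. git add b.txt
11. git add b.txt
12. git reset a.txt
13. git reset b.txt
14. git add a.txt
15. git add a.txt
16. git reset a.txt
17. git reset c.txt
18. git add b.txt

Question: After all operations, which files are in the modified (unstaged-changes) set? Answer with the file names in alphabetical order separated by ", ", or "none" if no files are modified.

Answer: a.txt, c.txt

Derivation:
After op 1 (modify b.txt): modified={b.txt} staged={none}
After op 2 (modify c.txt): modified={b.txt, c.txt} staged={none}
After op 3 (git add b.txt): modified={c.txt} staged={b.txt}
After op 4 (modify a.txt): modified={a.txt, c.txt} staged={b.txt}
After op 5 (git commit): modified={a.txt, c.txt} staged={none}
After op 6 (modify b.txt): modified={a.txt, b.txt, c.txt} staged={none}
After op 7 (git add b.txt): modified={a.txt, c.txt} staged={b.txt}
After op 8 (modify a.txt): modified={a.txt, c.txt} staged={b.txt}
After op 9 (modify b.txt): modified={a.txt, b.txt, c.txt} staged={b.txt}
After op 10 (git add b.txt): modified={a.txt, c.txt} staged={b.txt}
After op 11 (git add b.txt): modified={a.txt, c.txt} staged={b.txt}
After op 12 (git reset a.txt): modified={a.txt, c.txt} staged={b.txt}
After op 13 (git reset b.txt): modified={a.txt, b.txt, c.txt} staged={none}
After op 14 (git add a.txt): modified={b.txt, c.txt} staged={a.txt}
After op 15 (git add a.txt): modified={b.txt, c.txt} staged={a.txt}
After op 16 (git reset a.txt): modified={a.txt, b.txt, c.txt} staged={none}
After op 17 (git reset c.txt): modified={a.txt, b.txt, c.txt} staged={none}
After op 18 (git add b.txt): modified={a.txt, c.txt} staged={b.txt}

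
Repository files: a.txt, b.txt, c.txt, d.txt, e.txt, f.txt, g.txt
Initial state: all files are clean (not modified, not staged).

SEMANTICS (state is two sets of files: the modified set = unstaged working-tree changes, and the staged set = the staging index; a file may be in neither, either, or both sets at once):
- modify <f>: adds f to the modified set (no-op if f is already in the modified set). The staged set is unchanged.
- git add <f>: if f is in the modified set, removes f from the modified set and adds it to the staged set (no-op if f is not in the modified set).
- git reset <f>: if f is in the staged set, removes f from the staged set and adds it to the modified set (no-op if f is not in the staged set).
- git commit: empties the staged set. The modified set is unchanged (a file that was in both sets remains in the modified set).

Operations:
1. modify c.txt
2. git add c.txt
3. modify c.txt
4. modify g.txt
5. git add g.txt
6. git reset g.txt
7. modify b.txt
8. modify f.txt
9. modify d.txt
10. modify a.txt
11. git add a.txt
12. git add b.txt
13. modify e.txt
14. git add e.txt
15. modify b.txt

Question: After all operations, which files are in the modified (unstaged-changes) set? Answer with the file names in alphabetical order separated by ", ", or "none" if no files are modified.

After op 1 (modify c.txt): modified={c.txt} staged={none}
After op 2 (git add c.txt): modified={none} staged={c.txt}
After op 3 (modify c.txt): modified={c.txt} staged={c.txt}
After op 4 (modify g.txt): modified={c.txt, g.txt} staged={c.txt}
After op 5 (git add g.txt): modified={c.txt} staged={c.txt, g.txt}
After op 6 (git reset g.txt): modified={c.txt, g.txt} staged={c.txt}
After op 7 (modify b.txt): modified={b.txt, c.txt, g.txt} staged={c.txt}
After op 8 (modify f.txt): modified={b.txt, c.txt, f.txt, g.txt} staged={c.txt}
After op 9 (modify d.txt): modified={b.txt, c.txt, d.txt, f.txt, g.txt} staged={c.txt}
After op 10 (modify a.txt): modified={a.txt, b.txt, c.txt, d.txt, f.txt, g.txt} staged={c.txt}
After op 11 (git add a.txt): modified={b.txt, c.txt, d.txt, f.txt, g.txt} staged={a.txt, c.txt}
After op 12 (git add b.txt): modified={c.txt, d.txt, f.txt, g.txt} staged={a.txt, b.txt, c.txt}
After op 13 (modify e.txt): modified={c.txt, d.txt, e.txt, f.txt, g.txt} staged={a.txt, b.txt, c.txt}
After op 14 (git add e.txt): modified={c.txt, d.txt, f.txt, g.txt} staged={a.txt, b.txt, c.txt, e.txt}
After op 15 (modify b.txt): modified={b.txt, c.txt, d.txt, f.txt, g.txt} staged={a.txt, b.txt, c.txt, e.txt}

Answer: b.txt, c.txt, d.txt, f.txt, g.txt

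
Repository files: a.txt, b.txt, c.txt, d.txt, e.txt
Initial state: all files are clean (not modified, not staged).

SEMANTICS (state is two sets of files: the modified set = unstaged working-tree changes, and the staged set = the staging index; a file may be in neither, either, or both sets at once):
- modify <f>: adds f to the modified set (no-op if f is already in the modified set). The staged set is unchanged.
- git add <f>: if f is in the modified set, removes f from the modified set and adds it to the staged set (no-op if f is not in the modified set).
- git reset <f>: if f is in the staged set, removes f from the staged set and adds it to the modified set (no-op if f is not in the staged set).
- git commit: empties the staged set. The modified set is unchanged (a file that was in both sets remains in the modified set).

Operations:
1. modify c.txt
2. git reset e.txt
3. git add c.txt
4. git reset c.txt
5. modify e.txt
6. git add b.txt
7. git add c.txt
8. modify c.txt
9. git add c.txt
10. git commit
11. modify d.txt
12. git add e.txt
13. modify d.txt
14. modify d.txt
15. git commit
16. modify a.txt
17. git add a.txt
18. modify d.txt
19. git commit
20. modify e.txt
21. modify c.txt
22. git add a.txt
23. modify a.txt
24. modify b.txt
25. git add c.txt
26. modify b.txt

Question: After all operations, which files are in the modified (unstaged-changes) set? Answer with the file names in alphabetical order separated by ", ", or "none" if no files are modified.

Answer: a.txt, b.txt, d.txt, e.txt

Derivation:
After op 1 (modify c.txt): modified={c.txt} staged={none}
After op 2 (git reset e.txt): modified={c.txt} staged={none}
After op 3 (git add c.txt): modified={none} staged={c.txt}
After op 4 (git reset c.txt): modified={c.txt} staged={none}
After op 5 (modify e.txt): modified={c.txt, e.txt} staged={none}
After op 6 (git add b.txt): modified={c.txt, e.txt} staged={none}
After op 7 (git add c.txt): modified={e.txt} staged={c.txt}
After op 8 (modify c.txt): modified={c.txt, e.txt} staged={c.txt}
After op 9 (git add c.txt): modified={e.txt} staged={c.txt}
After op 10 (git commit): modified={e.txt} staged={none}
After op 11 (modify d.txt): modified={d.txt, e.txt} staged={none}
After op 12 (git add e.txt): modified={d.txt} staged={e.txt}
After op 13 (modify d.txt): modified={d.txt} staged={e.txt}
After op 14 (modify d.txt): modified={d.txt} staged={e.txt}
After op 15 (git commit): modified={d.txt} staged={none}
After op 16 (modify a.txt): modified={a.txt, d.txt} staged={none}
After op 17 (git add a.txt): modified={d.txt} staged={a.txt}
After op 18 (modify d.txt): modified={d.txt} staged={a.txt}
After op 19 (git commit): modified={d.txt} staged={none}
After op 20 (modify e.txt): modified={d.txt, e.txt} staged={none}
After op 21 (modify c.txt): modified={c.txt, d.txt, e.txt} staged={none}
After op 22 (git add a.txt): modified={c.txt, d.txt, e.txt} staged={none}
After op 23 (modify a.txt): modified={a.txt, c.txt, d.txt, e.txt} staged={none}
After op 24 (modify b.txt): modified={a.txt, b.txt, c.txt, d.txt, e.txt} staged={none}
After op 25 (git add c.txt): modified={a.txt, b.txt, d.txt, e.txt} staged={c.txt}
After op 26 (modify b.txt): modified={a.txt, b.txt, d.txt, e.txt} staged={c.txt}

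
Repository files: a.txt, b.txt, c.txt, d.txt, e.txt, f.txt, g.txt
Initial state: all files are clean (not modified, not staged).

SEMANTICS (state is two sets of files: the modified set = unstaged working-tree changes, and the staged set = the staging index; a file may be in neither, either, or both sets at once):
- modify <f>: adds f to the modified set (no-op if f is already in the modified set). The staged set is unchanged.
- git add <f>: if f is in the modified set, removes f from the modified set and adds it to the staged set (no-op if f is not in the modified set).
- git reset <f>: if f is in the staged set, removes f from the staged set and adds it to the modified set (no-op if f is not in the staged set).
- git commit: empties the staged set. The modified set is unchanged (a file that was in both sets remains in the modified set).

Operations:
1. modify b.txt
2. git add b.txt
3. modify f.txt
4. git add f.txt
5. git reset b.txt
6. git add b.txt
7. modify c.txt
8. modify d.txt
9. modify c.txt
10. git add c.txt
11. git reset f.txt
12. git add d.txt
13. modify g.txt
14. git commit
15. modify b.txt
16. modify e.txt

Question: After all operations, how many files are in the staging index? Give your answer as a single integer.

After op 1 (modify b.txt): modified={b.txt} staged={none}
After op 2 (git add b.txt): modified={none} staged={b.txt}
After op 3 (modify f.txt): modified={f.txt} staged={b.txt}
After op 4 (git add f.txt): modified={none} staged={b.txt, f.txt}
After op 5 (git reset b.txt): modified={b.txt} staged={f.txt}
After op 6 (git add b.txt): modified={none} staged={b.txt, f.txt}
After op 7 (modify c.txt): modified={c.txt} staged={b.txt, f.txt}
After op 8 (modify d.txt): modified={c.txt, d.txt} staged={b.txt, f.txt}
After op 9 (modify c.txt): modified={c.txt, d.txt} staged={b.txt, f.txt}
After op 10 (git add c.txt): modified={d.txt} staged={b.txt, c.txt, f.txt}
After op 11 (git reset f.txt): modified={d.txt, f.txt} staged={b.txt, c.txt}
After op 12 (git add d.txt): modified={f.txt} staged={b.txt, c.txt, d.txt}
After op 13 (modify g.txt): modified={f.txt, g.txt} staged={b.txt, c.txt, d.txt}
After op 14 (git commit): modified={f.txt, g.txt} staged={none}
After op 15 (modify b.txt): modified={b.txt, f.txt, g.txt} staged={none}
After op 16 (modify e.txt): modified={b.txt, e.txt, f.txt, g.txt} staged={none}
Final staged set: {none} -> count=0

Answer: 0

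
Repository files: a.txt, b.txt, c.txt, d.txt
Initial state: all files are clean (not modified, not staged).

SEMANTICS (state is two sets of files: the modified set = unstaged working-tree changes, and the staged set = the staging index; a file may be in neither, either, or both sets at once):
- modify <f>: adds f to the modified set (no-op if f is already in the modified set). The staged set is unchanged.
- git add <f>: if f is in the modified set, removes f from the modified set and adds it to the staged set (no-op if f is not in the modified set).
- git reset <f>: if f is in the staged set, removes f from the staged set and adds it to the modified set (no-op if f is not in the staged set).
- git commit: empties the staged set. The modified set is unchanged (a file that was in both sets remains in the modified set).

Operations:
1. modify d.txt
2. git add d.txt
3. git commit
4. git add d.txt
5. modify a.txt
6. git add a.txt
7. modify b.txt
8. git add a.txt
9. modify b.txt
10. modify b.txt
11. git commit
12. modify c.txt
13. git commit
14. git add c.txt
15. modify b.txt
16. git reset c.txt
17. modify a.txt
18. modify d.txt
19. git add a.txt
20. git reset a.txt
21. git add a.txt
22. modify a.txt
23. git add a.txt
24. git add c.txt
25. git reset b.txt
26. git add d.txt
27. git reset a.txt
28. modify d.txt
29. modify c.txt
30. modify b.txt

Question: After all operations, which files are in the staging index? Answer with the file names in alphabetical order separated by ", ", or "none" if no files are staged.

Answer: c.txt, d.txt

Derivation:
After op 1 (modify d.txt): modified={d.txt} staged={none}
After op 2 (git add d.txt): modified={none} staged={d.txt}
After op 3 (git commit): modified={none} staged={none}
After op 4 (git add d.txt): modified={none} staged={none}
After op 5 (modify a.txt): modified={a.txt} staged={none}
After op 6 (git add a.txt): modified={none} staged={a.txt}
After op 7 (modify b.txt): modified={b.txt} staged={a.txt}
After op 8 (git add a.txt): modified={b.txt} staged={a.txt}
After op 9 (modify b.txt): modified={b.txt} staged={a.txt}
After op 10 (modify b.txt): modified={b.txt} staged={a.txt}
After op 11 (git commit): modified={b.txt} staged={none}
After op 12 (modify c.txt): modified={b.txt, c.txt} staged={none}
After op 13 (git commit): modified={b.txt, c.txt} staged={none}
After op 14 (git add c.txt): modified={b.txt} staged={c.txt}
After op 15 (modify b.txt): modified={b.txt} staged={c.txt}
After op 16 (git reset c.txt): modified={b.txt, c.txt} staged={none}
After op 17 (modify a.txt): modified={a.txt, b.txt, c.txt} staged={none}
After op 18 (modify d.txt): modified={a.txt, b.txt, c.txt, d.txt} staged={none}
After op 19 (git add a.txt): modified={b.txt, c.txt, d.txt} staged={a.txt}
After op 20 (git reset a.txt): modified={a.txt, b.txt, c.txt, d.txt} staged={none}
After op 21 (git add a.txt): modified={b.txt, c.txt, d.txt} staged={a.txt}
After op 22 (modify a.txt): modified={a.txt, b.txt, c.txt, d.txt} staged={a.txt}
After op 23 (git add a.txt): modified={b.txt, c.txt, d.txt} staged={a.txt}
After op 24 (git add c.txt): modified={b.txt, d.txt} staged={a.txt, c.txt}
After op 25 (git reset b.txt): modified={b.txt, d.txt} staged={a.txt, c.txt}
After op 26 (git add d.txt): modified={b.txt} staged={a.txt, c.txt, d.txt}
After op 27 (git reset a.txt): modified={a.txt, b.txt} staged={c.txt, d.txt}
After op 28 (modify d.txt): modified={a.txt, b.txt, d.txt} staged={c.txt, d.txt}
After op 29 (modify c.txt): modified={a.txt, b.txt, c.txt, d.txt} staged={c.txt, d.txt}
After op 30 (modify b.txt): modified={a.txt, b.txt, c.txt, d.txt} staged={c.txt, d.txt}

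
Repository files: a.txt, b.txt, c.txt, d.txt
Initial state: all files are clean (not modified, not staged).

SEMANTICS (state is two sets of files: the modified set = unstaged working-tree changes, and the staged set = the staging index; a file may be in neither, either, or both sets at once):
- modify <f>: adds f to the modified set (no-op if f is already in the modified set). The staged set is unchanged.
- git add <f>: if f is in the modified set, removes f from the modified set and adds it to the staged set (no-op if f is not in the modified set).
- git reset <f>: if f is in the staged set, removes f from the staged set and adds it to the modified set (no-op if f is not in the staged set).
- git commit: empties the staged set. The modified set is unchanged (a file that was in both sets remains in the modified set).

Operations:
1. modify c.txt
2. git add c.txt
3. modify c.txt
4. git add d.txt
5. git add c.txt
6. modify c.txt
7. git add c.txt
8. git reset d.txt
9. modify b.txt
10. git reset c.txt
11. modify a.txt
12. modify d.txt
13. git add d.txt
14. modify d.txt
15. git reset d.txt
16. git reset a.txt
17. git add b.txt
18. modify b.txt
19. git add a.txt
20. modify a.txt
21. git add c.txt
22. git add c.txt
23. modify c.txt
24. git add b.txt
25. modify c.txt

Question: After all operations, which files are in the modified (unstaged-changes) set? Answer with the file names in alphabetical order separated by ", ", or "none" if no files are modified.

After op 1 (modify c.txt): modified={c.txt} staged={none}
After op 2 (git add c.txt): modified={none} staged={c.txt}
After op 3 (modify c.txt): modified={c.txt} staged={c.txt}
After op 4 (git add d.txt): modified={c.txt} staged={c.txt}
After op 5 (git add c.txt): modified={none} staged={c.txt}
After op 6 (modify c.txt): modified={c.txt} staged={c.txt}
After op 7 (git add c.txt): modified={none} staged={c.txt}
After op 8 (git reset d.txt): modified={none} staged={c.txt}
After op 9 (modify b.txt): modified={b.txt} staged={c.txt}
After op 10 (git reset c.txt): modified={b.txt, c.txt} staged={none}
After op 11 (modify a.txt): modified={a.txt, b.txt, c.txt} staged={none}
After op 12 (modify d.txt): modified={a.txt, b.txt, c.txt, d.txt} staged={none}
After op 13 (git add d.txt): modified={a.txt, b.txt, c.txt} staged={d.txt}
After op 14 (modify d.txt): modified={a.txt, b.txt, c.txt, d.txt} staged={d.txt}
After op 15 (git reset d.txt): modified={a.txt, b.txt, c.txt, d.txt} staged={none}
After op 16 (git reset a.txt): modified={a.txt, b.txt, c.txt, d.txt} staged={none}
After op 17 (git add b.txt): modified={a.txt, c.txt, d.txt} staged={b.txt}
After op 18 (modify b.txt): modified={a.txt, b.txt, c.txt, d.txt} staged={b.txt}
After op 19 (git add a.txt): modified={b.txt, c.txt, d.txt} staged={a.txt, b.txt}
After op 20 (modify a.txt): modified={a.txt, b.txt, c.txt, d.txt} staged={a.txt, b.txt}
After op 21 (git add c.txt): modified={a.txt, b.txt, d.txt} staged={a.txt, b.txt, c.txt}
After op 22 (git add c.txt): modified={a.txt, b.txt, d.txt} staged={a.txt, b.txt, c.txt}
After op 23 (modify c.txt): modified={a.txt, b.txt, c.txt, d.txt} staged={a.txt, b.txt, c.txt}
After op 24 (git add b.txt): modified={a.txt, c.txt, d.txt} staged={a.txt, b.txt, c.txt}
After op 25 (modify c.txt): modified={a.txt, c.txt, d.txt} staged={a.txt, b.txt, c.txt}

Answer: a.txt, c.txt, d.txt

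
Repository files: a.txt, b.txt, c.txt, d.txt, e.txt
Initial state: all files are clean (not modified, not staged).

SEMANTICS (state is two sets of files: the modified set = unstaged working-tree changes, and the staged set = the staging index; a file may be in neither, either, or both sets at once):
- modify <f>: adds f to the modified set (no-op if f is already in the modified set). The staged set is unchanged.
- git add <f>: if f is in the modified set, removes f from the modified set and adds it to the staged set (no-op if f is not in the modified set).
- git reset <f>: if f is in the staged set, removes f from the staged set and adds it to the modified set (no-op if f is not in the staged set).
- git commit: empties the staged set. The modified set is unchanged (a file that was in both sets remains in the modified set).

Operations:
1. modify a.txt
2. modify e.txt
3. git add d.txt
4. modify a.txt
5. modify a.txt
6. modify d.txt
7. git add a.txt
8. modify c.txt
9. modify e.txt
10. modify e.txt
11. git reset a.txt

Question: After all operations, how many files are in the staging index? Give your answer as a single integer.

Answer: 0

Derivation:
After op 1 (modify a.txt): modified={a.txt} staged={none}
After op 2 (modify e.txt): modified={a.txt, e.txt} staged={none}
After op 3 (git add d.txt): modified={a.txt, e.txt} staged={none}
After op 4 (modify a.txt): modified={a.txt, e.txt} staged={none}
After op 5 (modify a.txt): modified={a.txt, e.txt} staged={none}
After op 6 (modify d.txt): modified={a.txt, d.txt, e.txt} staged={none}
After op 7 (git add a.txt): modified={d.txt, e.txt} staged={a.txt}
After op 8 (modify c.txt): modified={c.txt, d.txt, e.txt} staged={a.txt}
After op 9 (modify e.txt): modified={c.txt, d.txt, e.txt} staged={a.txt}
After op 10 (modify e.txt): modified={c.txt, d.txt, e.txt} staged={a.txt}
After op 11 (git reset a.txt): modified={a.txt, c.txt, d.txt, e.txt} staged={none}
Final staged set: {none} -> count=0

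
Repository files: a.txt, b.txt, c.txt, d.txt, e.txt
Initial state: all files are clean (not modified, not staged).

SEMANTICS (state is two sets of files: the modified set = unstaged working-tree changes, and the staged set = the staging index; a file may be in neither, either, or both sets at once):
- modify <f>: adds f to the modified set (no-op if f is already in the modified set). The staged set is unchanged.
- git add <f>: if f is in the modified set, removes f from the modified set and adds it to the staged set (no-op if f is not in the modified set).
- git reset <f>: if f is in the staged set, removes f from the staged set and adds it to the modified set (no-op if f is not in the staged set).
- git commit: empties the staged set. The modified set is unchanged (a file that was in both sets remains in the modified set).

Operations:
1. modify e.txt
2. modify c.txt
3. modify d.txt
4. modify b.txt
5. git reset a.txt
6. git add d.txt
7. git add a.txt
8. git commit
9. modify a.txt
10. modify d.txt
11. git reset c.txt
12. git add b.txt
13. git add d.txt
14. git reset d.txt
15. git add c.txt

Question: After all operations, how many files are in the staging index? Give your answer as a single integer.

Answer: 2

Derivation:
After op 1 (modify e.txt): modified={e.txt} staged={none}
After op 2 (modify c.txt): modified={c.txt, e.txt} staged={none}
After op 3 (modify d.txt): modified={c.txt, d.txt, e.txt} staged={none}
After op 4 (modify b.txt): modified={b.txt, c.txt, d.txt, e.txt} staged={none}
After op 5 (git reset a.txt): modified={b.txt, c.txt, d.txt, e.txt} staged={none}
After op 6 (git add d.txt): modified={b.txt, c.txt, e.txt} staged={d.txt}
After op 7 (git add a.txt): modified={b.txt, c.txt, e.txt} staged={d.txt}
After op 8 (git commit): modified={b.txt, c.txt, e.txt} staged={none}
After op 9 (modify a.txt): modified={a.txt, b.txt, c.txt, e.txt} staged={none}
After op 10 (modify d.txt): modified={a.txt, b.txt, c.txt, d.txt, e.txt} staged={none}
After op 11 (git reset c.txt): modified={a.txt, b.txt, c.txt, d.txt, e.txt} staged={none}
After op 12 (git add b.txt): modified={a.txt, c.txt, d.txt, e.txt} staged={b.txt}
After op 13 (git add d.txt): modified={a.txt, c.txt, e.txt} staged={b.txt, d.txt}
After op 14 (git reset d.txt): modified={a.txt, c.txt, d.txt, e.txt} staged={b.txt}
After op 15 (git add c.txt): modified={a.txt, d.txt, e.txt} staged={b.txt, c.txt}
Final staged set: {b.txt, c.txt} -> count=2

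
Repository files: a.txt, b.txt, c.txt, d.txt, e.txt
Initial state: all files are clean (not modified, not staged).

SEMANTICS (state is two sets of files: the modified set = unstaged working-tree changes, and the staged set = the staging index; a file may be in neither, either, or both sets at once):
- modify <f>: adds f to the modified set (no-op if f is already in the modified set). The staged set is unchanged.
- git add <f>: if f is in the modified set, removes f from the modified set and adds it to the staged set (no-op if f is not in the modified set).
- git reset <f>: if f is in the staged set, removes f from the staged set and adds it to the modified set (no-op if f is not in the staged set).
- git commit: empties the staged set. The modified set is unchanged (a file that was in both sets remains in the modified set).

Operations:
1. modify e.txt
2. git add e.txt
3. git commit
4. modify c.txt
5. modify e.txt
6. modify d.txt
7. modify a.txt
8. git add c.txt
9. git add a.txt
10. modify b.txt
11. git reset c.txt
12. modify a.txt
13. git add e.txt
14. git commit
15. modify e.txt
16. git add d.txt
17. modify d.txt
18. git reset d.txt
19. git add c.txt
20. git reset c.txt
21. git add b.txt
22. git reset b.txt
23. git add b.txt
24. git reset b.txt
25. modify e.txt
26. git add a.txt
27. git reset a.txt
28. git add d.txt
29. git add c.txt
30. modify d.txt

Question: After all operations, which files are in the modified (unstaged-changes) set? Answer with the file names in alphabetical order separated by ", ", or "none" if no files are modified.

Answer: a.txt, b.txt, d.txt, e.txt

Derivation:
After op 1 (modify e.txt): modified={e.txt} staged={none}
After op 2 (git add e.txt): modified={none} staged={e.txt}
After op 3 (git commit): modified={none} staged={none}
After op 4 (modify c.txt): modified={c.txt} staged={none}
After op 5 (modify e.txt): modified={c.txt, e.txt} staged={none}
After op 6 (modify d.txt): modified={c.txt, d.txt, e.txt} staged={none}
After op 7 (modify a.txt): modified={a.txt, c.txt, d.txt, e.txt} staged={none}
After op 8 (git add c.txt): modified={a.txt, d.txt, e.txt} staged={c.txt}
After op 9 (git add a.txt): modified={d.txt, e.txt} staged={a.txt, c.txt}
After op 10 (modify b.txt): modified={b.txt, d.txt, e.txt} staged={a.txt, c.txt}
After op 11 (git reset c.txt): modified={b.txt, c.txt, d.txt, e.txt} staged={a.txt}
After op 12 (modify a.txt): modified={a.txt, b.txt, c.txt, d.txt, e.txt} staged={a.txt}
After op 13 (git add e.txt): modified={a.txt, b.txt, c.txt, d.txt} staged={a.txt, e.txt}
After op 14 (git commit): modified={a.txt, b.txt, c.txt, d.txt} staged={none}
After op 15 (modify e.txt): modified={a.txt, b.txt, c.txt, d.txt, e.txt} staged={none}
After op 16 (git add d.txt): modified={a.txt, b.txt, c.txt, e.txt} staged={d.txt}
After op 17 (modify d.txt): modified={a.txt, b.txt, c.txt, d.txt, e.txt} staged={d.txt}
After op 18 (git reset d.txt): modified={a.txt, b.txt, c.txt, d.txt, e.txt} staged={none}
After op 19 (git add c.txt): modified={a.txt, b.txt, d.txt, e.txt} staged={c.txt}
After op 20 (git reset c.txt): modified={a.txt, b.txt, c.txt, d.txt, e.txt} staged={none}
After op 21 (git add b.txt): modified={a.txt, c.txt, d.txt, e.txt} staged={b.txt}
After op 22 (git reset b.txt): modified={a.txt, b.txt, c.txt, d.txt, e.txt} staged={none}
After op 23 (git add b.txt): modified={a.txt, c.txt, d.txt, e.txt} staged={b.txt}
After op 24 (git reset b.txt): modified={a.txt, b.txt, c.txt, d.txt, e.txt} staged={none}
After op 25 (modify e.txt): modified={a.txt, b.txt, c.txt, d.txt, e.txt} staged={none}
After op 26 (git add a.txt): modified={b.txt, c.txt, d.txt, e.txt} staged={a.txt}
After op 27 (git reset a.txt): modified={a.txt, b.txt, c.txt, d.txt, e.txt} staged={none}
After op 28 (git add d.txt): modified={a.txt, b.txt, c.txt, e.txt} staged={d.txt}
After op 29 (git add c.txt): modified={a.txt, b.txt, e.txt} staged={c.txt, d.txt}
After op 30 (modify d.txt): modified={a.txt, b.txt, d.txt, e.txt} staged={c.txt, d.txt}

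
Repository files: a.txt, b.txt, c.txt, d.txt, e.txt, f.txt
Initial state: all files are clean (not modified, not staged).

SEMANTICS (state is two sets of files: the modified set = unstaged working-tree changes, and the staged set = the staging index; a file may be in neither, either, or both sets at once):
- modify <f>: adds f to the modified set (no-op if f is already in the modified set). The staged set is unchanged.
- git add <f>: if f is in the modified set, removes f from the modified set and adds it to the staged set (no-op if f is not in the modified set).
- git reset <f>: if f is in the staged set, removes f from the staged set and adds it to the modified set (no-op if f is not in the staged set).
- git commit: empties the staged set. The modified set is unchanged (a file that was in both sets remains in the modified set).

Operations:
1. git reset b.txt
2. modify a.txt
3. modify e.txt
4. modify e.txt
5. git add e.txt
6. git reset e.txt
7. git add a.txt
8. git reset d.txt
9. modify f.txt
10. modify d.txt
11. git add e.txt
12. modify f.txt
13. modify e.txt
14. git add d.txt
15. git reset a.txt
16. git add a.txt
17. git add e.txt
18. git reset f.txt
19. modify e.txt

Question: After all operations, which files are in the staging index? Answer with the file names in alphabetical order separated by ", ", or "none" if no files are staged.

Answer: a.txt, d.txt, e.txt

Derivation:
After op 1 (git reset b.txt): modified={none} staged={none}
After op 2 (modify a.txt): modified={a.txt} staged={none}
After op 3 (modify e.txt): modified={a.txt, e.txt} staged={none}
After op 4 (modify e.txt): modified={a.txt, e.txt} staged={none}
After op 5 (git add e.txt): modified={a.txt} staged={e.txt}
After op 6 (git reset e.txt): modified={a.txt, e.txt} staged={none}
After op 7 (git add a.txt): modified={e.txt} staged={a.txt}
After op 8 (git reset d.txt): modified={e.txt} staged={a.txt}
After op 9 (modify f.txt): modified={e.txt, f.txt} staged={a.txt}
After op 10 (modify d.txt): modified={d.txt, e.txt, f.txt} staged={a.txt}
After op 11 (git add e.txt): modified={d.txt, f.txt} staged={a.txt, e.txt}
After op 12 (modify f.txt): modified={d.txt, f.txt} staged={a.txt, e.txt}
After op 13 (modify e.txt): modified={d.txt, e.txt, f.txt} staged={a.txt, e.txt}
After op 14 (git add d.txt): modified={e.txt, f.txt} staged={a.txt, d.txt, e.txt}
After op 15 (git reset a.txt): modified={a.txt, e.txt, f.txt} staged={d.txt, e.txt}
After op 16 (git add a.txt): modified={e.txt, f.txt} staged={a.txt, d.txt, e.txt}
After op 17 (git add e.txt): modified={f.txt} staged={a.txt, d.txt, e.txt}
After op 18 (git reset f.txt): modified={f.txt} staged={a.txt, d.txt, e.txt}
After op 19 (modify e.txt): modified={e.txt, f.txt} staged={a.txt, d.txt, e.txt}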